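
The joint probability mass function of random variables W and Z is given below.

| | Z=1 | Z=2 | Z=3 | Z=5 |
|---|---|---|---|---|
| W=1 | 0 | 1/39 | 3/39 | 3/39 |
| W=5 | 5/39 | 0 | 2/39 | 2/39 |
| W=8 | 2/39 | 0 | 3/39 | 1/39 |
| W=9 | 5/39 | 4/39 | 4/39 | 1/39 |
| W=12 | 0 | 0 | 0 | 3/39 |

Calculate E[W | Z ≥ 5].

33/5

P(Z ≥ 5) = 10/39.
Σ W·P over the event = 1·(3/39) + 5·(2/39) + 8·(1/39) + 9·(1/39) + 12·(3/39) = 22/13.
E[W | Z ≥ 5] = (22/13) / (10/39) = 33/5.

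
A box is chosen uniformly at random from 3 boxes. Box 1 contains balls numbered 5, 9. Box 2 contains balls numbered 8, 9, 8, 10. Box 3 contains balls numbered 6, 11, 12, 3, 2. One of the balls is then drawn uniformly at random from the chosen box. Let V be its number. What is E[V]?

E[V | box 1] = (5+9)/2 = 7.
E[V | box 2] = (8+9+8+10)/4 = 35/4.
E[V | box 3] = (6+11+12+3+2)/5 = 34/5.
E[V] = (1/3)·(7) + (1/3)·(35/4) + (1/3)·(34/5) = 451/60.

451/60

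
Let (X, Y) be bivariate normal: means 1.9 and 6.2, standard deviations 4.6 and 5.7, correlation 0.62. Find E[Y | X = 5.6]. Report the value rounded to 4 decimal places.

9.0426

E[Y | X=x] = μ_Y + ρ(σ_Y/σ_X)(x − μ_X) for jointly normal variables.
E[Y | X=5.6] = 6.2 + (0.62)·(5.7/4.6)·(5.6 − (1.9)) = 6.2 + (0.76826)·(3.7) = 9.0426.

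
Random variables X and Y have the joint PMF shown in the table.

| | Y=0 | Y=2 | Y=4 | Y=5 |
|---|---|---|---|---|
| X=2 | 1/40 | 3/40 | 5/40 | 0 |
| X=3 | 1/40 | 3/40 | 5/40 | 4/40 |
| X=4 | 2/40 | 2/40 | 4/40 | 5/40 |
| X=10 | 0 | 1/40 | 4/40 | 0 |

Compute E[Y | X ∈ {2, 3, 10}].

P(X ∈ {2, 3, 10}) = 27/40.
Summing Y·P(X=x,Y=y) over the conditioning event gives 9/4.
E[Y | X ∈ {2, 3, 10}] = (9/4) / (27/40) = 10/3.

10/3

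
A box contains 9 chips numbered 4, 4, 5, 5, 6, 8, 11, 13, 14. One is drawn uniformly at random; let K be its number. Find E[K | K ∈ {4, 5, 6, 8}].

16/3

P(K ∈ {4, 5, 6, 8}) = 2/3.
Σ over the event: 4·2/9 + 5·2/9 + 6·1/9 + 8·1/9 = 32/9.
E[K | K ∈ {4, 5, 6, 8}] = (32/9) / (2/3) = 16/3.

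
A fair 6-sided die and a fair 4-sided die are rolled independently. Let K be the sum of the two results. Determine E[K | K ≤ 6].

32/7

P(K ≤ 6) = 7/12.
Σ over the event: 2·1/24 + 3·1/12 + 4·1/8 + 5·1/6 + 6·1/6 = 8/3.
E[K | K ≤ 6] = (8/3) / (7/12) = 32/7.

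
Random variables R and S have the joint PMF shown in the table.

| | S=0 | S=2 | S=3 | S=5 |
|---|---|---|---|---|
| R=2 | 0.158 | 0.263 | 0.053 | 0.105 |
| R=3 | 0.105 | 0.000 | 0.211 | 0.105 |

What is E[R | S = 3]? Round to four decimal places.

P(S = 3) = 0.264.
Σ R·P over the event = 2·(0.053) + 3·(0.211) = 0.739.
E[R | S = 3] = (0.739) / (0.264) = 2.7992.

2.7992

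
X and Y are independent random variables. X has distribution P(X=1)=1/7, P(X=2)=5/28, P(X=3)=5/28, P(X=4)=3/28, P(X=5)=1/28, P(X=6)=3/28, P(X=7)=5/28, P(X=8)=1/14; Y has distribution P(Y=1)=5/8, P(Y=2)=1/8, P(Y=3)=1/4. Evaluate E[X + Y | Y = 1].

143/28

P(Y = 1) = 5/8.
Summing (X+Y)·P(x,y) over outcomes with Y = 1 gives 715/224.
E[X + Y | Y = 1] = (715/224) / (5/8) = 143/28.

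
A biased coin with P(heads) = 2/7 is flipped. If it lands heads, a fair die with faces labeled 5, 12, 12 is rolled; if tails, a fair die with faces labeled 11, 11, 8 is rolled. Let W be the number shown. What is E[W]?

E[W | heads] = (5+12+12)/3 = 29/3.
E[W | tails] = (11+11+8)/3 = 10.
E[W] = (2/7)·(29/3) + (5/7)·(10) = 208/21.

208/21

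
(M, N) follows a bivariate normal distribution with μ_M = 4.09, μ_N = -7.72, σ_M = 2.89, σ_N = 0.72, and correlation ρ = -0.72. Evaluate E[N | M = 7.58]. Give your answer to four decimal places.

-8.3460

E[N | M=x] = μ_N + ρ(σ_N/σ_M)(x − μ_M) for jointly normal variables.
E[N | M=7.58] = -7.72 + (-0.72)·(0.72/2.89)·(7.58 − (4.09)) = -7.72 + (-0.17938)·(3.49) = -8.3460.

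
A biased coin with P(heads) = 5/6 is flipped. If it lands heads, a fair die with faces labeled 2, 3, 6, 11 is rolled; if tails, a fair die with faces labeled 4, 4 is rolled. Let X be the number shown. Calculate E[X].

21/4

E[X | heads] = (2+3+6+11)/4 = 11/2.
E[X | tails] = (4+4)/2 = 4.
By the law of total expectation,
E[X] = (5/6)·(11/2) + (1/6)·(4) = 21/4.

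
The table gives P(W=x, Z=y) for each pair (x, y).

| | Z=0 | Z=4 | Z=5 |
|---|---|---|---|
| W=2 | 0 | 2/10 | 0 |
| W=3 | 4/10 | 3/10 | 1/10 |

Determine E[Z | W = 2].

4

P(W = 2) = 1/5.
Σ Z·P over the event = 4·(2/10) = 4/5.
E[Z | W = 2] = (4/5) / (1/5) = 4.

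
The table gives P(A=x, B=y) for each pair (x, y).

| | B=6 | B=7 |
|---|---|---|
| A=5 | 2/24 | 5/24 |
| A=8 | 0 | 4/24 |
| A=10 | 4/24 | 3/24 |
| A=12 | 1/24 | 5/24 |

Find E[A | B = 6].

P(B = 6) = 7/24.
Summing A·P(A=x,B=y) over the conditioning event gives 31/12.
E[A | B = 6] = (31/12) / (7/24) = 62/7.

62/7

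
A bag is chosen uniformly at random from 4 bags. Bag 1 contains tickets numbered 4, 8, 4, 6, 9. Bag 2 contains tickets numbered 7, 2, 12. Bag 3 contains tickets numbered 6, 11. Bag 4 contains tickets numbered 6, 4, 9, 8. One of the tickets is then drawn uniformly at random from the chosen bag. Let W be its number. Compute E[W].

E[W | bag 1] = (4+8+4+6+9)/5 = 31/5.
E[W | bag 2] = (7+2+12)/3 = 7.
E[W | bag 3] = (6+11)/2 = 17/2.
E[W | bag 4] = (6+4+9+8)/4 = 27/4.
E[W] = (1/4)·(31/5) + (1/4)·(7) + (1/4)·(17/2) + (1/4)·(27/4) = 569/80.

569/80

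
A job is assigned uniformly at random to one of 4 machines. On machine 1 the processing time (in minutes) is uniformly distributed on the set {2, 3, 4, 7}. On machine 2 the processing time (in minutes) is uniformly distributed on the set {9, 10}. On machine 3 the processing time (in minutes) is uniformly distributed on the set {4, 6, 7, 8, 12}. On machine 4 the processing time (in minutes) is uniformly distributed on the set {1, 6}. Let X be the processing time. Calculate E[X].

61/10

E[X | machine 1] = (2+3+4+7)/4 = 4.
E[X | machine 2] = (9+10)/2 = 19/2.
E[X | machine 3] = (4+6+7+8+12)/5 = 37/5.
E[X | machine 4] = (1+6)/2 = 7/2.
E[X] = (1/4)·(4) + (1/4)·(19/2) + (1/4)·(37/5) + (1/4)·(7/2) = 61/10.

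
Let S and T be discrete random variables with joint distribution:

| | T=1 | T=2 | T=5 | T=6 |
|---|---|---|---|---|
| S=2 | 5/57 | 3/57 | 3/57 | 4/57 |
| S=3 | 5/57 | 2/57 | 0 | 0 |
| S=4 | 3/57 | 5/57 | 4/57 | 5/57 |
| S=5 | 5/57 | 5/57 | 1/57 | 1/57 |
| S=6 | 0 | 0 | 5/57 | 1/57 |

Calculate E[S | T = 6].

P(T = 6) = 11/57.
Σ S·P over the event = 2·(4/57) + 4·(5/57) + 5·(1/57) + 6·(1/57) = 13/19.
E[S | T = 6] = (13/19) / (11/57) = 39/11.

39/11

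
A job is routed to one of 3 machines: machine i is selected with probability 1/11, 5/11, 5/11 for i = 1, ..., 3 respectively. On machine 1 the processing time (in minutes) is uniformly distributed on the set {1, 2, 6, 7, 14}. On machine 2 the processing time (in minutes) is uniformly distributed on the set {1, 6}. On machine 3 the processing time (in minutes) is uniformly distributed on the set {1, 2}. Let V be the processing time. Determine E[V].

E[V | machine 1] = (1+2+6+7+14)/5 = 6.
E[V | machine 2] = (1+6)/2 = 7/2.
E[V | machine 3] = (1+2)/2 = 3/2.
E[V] = (1/11)·(6) + (5/11)·(7/2) + (5/11)·(3/2) = 31/11.

31/11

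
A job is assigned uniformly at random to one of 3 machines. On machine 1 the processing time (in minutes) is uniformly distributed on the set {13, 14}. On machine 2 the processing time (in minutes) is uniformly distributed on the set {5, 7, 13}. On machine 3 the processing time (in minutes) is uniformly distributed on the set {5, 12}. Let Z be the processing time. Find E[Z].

E[Z | machine 1] = (13+14)/2 = 27/2.
E[Z | machine 2] = (5+7+13)/3 = 25/3.
E[Z | machine 3] = (5+12)/2 = 17/2.
E[Z] = (1/3)·(27/2) + (1/3)·(25/3) + (1/3)·(17/2) = 91/9.

91/9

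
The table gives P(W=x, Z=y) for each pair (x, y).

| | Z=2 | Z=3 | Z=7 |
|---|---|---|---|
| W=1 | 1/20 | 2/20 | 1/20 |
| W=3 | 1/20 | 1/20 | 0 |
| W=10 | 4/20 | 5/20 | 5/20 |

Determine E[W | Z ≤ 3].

P(Z ≤ 3) = 7/10.
Σ W·P over the event = 1·(1/20) + 1·(2/20) + 3·(1/20) + 3·(1/20) + 10·(4/20) + 10·(5/20) = 99/20.
E[W | Z ≤ 3] = (99/20) / (7/10) = 99/14.

99/14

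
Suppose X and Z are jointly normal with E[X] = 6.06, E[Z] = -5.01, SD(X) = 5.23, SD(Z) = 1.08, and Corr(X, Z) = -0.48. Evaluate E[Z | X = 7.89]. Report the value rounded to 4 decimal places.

-5.1914

E[Z | X=x] = μ_Z + ρ(σ_Z/σ_X)(x − μ_X) for jointly normal variables.
E[Z | X=7.89] = -5.01 + (-0.48)·(1.08/5.23)·(7.89 − (6.06)) = -5.01 + (-0.09912)·(1.83) = -5.1914.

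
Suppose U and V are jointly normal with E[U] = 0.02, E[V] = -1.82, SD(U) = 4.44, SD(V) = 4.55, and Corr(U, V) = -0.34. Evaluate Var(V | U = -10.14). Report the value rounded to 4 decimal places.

18.3093

The conditional variance in a bivariate normal is σ_V²(1 − ρ²), independent of x.
Var(V | U=-10.14) = (4.55)²·(1 − (-0.34)²) = 20.7025·0.8844 = 18.3093.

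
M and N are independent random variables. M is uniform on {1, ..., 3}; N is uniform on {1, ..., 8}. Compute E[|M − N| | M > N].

Outcomes with M > N: (2,1), (3,1), (3,2), each with probability 1/24.
E[|M − N| | M > N] = (1 + 2 + 1) / 3 = 4/3.

4/3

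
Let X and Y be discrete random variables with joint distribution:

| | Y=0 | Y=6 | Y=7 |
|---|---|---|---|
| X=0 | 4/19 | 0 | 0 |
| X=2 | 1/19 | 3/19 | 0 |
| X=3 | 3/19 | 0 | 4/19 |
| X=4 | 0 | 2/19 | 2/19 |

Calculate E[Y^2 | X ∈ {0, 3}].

P(X ∈ {0, 3}) = 11/19.
Σ Y^2·P over the event = 0·(4/19) + 0·(3/19) + 49·(4/19) = 196/19.
E[Y^2 | X ∈ {0, 3}] = (196/19) / (11/19) = 196/11.

196/11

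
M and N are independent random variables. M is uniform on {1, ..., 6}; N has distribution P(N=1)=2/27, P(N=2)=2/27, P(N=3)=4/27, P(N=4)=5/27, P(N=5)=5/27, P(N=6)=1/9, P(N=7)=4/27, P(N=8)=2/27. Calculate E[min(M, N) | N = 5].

P(N = 5) = 5/27.
Summing min(M,N)·P(x,y) over outcomes with N = 5 gives 50/81.
E[min(M, N) | N = 5] = (50/81) / (5/27) = 10/3.

10/3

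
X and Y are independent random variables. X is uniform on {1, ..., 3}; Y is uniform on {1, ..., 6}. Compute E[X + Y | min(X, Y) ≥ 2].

13/2

Outcomes with min(X, Y) ≥ 2: (2,2), (2,3), (2,4), (2,5), (2,6), (3,2), (3,3), (3,4), (3,5), (3,6), each with probability 1/18.
E[X + Y | min(X, Y) ≥ 2] = (4 + 5 + 6 + 7 + 8 + 5 + 6 + 7 + 8 + 9) / 10 = 13/2.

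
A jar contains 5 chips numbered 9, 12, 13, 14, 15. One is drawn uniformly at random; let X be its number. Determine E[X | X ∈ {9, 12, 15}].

12

P(X ∈ {9, 12, 15}) = 3/5.
Σ over the event: 9·1/5 + 12·1/5 + 15·1/5 = 36/5.
E[X | X ∈ {9, 12, 15}] = (36/5) / (3/5) = 12.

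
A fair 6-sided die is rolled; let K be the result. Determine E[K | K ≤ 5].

3

Given K ≤ 5, K is equally likely to be any of {1, 2, 3, 4, 5}.
E[K | K ≤ 5] = (1 + 2 + 3 + 4 + 5) / 5 = 3.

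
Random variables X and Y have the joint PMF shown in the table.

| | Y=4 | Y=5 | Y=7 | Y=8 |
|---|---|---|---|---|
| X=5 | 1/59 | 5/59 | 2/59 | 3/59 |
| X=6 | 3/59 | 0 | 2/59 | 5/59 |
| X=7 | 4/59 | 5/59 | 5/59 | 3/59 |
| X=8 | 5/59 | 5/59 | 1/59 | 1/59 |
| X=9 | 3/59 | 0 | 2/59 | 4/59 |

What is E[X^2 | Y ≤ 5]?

P(Y ≤ 5) = 31/59.
Summing X^2·P(X=x,Y=y) over the conditioning event gives 1582/59.
E[X^2 | Y ≤ 5] = (1582/59) / (31/59) = 1582/31.

1582/31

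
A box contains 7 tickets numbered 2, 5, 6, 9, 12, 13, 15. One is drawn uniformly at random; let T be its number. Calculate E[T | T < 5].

2

P(T < 5) = 1/7.
Σ over the event: 2·1/7 = 2/7.
E[T | T < 5] = (2/7) / (1/7) = 2.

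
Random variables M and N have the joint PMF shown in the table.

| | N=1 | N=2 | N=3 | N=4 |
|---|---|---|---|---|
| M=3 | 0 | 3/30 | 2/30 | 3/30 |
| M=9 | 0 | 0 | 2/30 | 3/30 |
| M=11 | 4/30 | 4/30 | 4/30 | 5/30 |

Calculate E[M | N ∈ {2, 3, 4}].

P(N ∈ {2, 3, 4}) = 13/15.
Summing M·P(M=x,N=y) over the conditioning event gives 106/15.
E[M | N ∈ {2, 3, 4}] = (106/15) / (13/15) = 106/13.

106/13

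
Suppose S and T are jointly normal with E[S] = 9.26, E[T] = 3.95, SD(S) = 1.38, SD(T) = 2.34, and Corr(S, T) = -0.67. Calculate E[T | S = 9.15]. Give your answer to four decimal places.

The regression of T on S has slope ρ·σ_T/σ_S and passes through (μ_S, μ_T).
E[T | S=9.15] = 3.95 + (-0.67)·(2.34/1.38)·(9.15 − (9.26)) = 3.95 + (-1.1361)·(-0.11) = 4.0750.

4.0750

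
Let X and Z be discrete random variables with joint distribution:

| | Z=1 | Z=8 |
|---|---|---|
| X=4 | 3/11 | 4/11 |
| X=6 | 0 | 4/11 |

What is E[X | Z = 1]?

P(Z = 1) = 3/11.
Σ X·P over the event = 4·(3/11) = 12/11.
E[X | Z = 1] = (12/11) / (3/11) = 4.

4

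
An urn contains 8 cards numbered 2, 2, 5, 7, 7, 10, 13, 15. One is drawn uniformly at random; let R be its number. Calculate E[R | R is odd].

47/5

P(R is odd) = 5/8.
Σ over the event: 5·1/8 + 7·1/4 + 13·1/8 + 15·1/8 = 47/8.
E[R | R is odd] = (47/8) / (5/8) = 47/5.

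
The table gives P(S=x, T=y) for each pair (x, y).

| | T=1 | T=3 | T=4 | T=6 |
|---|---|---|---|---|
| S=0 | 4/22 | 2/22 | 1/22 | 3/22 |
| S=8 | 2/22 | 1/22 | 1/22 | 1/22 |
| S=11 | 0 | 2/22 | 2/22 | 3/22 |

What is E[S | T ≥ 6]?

P(T ≥ 6) = 7/22.
Σ S·P over the event = 0·(3/22) + 8·(1/22) + 11·(3/22) = 41/22.
E[S | T ≥ 6] = (41/22) / (7/22) = 41/7.

41/7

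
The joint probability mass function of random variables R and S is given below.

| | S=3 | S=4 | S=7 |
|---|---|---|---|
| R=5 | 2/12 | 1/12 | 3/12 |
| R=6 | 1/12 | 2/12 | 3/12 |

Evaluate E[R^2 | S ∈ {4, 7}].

P(S ∈ {4, 7}) = 3/4.
Summing R^2·P(R=x,S=y) over the conditioning event gives 70/3.
E[R^2 | S ∈ {4, 7}] = (70/3) / (3/4) = 280/9.

280/9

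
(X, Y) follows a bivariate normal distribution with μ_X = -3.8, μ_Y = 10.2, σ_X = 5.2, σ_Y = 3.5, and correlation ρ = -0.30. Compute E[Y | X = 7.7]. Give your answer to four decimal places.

7.8779

The regression of Y on X has slope ρ·σ_Y/σ_X and passes through (μ_X, μ_Y).
E[Y | X=7.7] = 10.2 + (-0.30)·(3.5/5.2)·(7.7 − (-3.8)) = 10.2 + (-0.20192)·(11.5) = 7.8779.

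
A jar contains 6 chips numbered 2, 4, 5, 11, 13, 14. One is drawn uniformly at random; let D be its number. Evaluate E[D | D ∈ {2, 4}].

P(D ∈ {2, 4}) = 1/3.
Σ over the event: 2·1/6 + 4·1/6 = 1.
E[D | D ∈ {2, 4}] = (1) / (1/3) = 3.

3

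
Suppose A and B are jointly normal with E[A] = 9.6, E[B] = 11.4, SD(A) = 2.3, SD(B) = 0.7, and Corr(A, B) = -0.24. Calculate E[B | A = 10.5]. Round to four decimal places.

E[B | A=x] = μ_B + ρ(σ_B/σ_A)(x − μ_A) for jointly normal variables.
E[B | A=10.5] = 11.4 + (-0.24)·(0.7/2.3)·(10.5 − (9.6)) = 11.4 + (-0.073043)·(0.9) = 11.3343.

11.3343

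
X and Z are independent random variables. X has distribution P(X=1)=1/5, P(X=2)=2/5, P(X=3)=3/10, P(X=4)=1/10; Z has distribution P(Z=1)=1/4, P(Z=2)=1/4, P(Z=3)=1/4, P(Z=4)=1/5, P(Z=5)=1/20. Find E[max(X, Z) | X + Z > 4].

84/23

P(X + Z > 4) = 23/40.
Summing max(X,Z)·P(x,y) over outcomes with X + Z > 4 gives 21/10.
E[max(X, Z) | X + Z > 4] = (21/10) / (23/40) = 84/23.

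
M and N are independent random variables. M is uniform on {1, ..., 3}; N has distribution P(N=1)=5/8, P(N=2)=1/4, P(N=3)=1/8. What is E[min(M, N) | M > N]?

7/6

P(M > N) = 1/2.
Summing min(M,N)·P(x,y) over outcomes with M > N gives 7/12.
E[min(M, N) | M > N] = (7/12) / (1/2) = 7/6.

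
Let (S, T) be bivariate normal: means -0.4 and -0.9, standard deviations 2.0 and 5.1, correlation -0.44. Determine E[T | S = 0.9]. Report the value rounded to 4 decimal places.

-2.3586

For a bivariate normal, E[T | S=x] = μ_T + ρ·(σ_T/σ_S)·(x − μ_S).
E[T | S=0.9] = -0.9 + (-0.44)·(5.1/2.0)·(0.9 − (-0.4)) = -0.9 + (-1.122)·(1.3) = -2.3586.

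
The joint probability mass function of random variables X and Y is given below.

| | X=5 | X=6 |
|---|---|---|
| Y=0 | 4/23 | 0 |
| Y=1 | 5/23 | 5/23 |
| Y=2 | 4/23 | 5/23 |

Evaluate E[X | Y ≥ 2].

P(Y ≥ 2) = 9/23.
Σ X·P over the event = 5·(4/23) + 6·(5/23) = 50/23.
E[X | Y ≥ 2] = (50/23) / (9/23) = 50/9.

50/9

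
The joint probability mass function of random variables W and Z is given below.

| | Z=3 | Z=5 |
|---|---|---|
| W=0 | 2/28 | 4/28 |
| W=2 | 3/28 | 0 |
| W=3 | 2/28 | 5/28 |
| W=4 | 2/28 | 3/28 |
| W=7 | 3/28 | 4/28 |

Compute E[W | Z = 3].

P(Z = 3) = 3/7.
Summing W·P(W=x,Z=y) over the conditioning event gives 41/28.
E[W | Z = 3] = (41/28) / (3/7) = 41/12.

41/12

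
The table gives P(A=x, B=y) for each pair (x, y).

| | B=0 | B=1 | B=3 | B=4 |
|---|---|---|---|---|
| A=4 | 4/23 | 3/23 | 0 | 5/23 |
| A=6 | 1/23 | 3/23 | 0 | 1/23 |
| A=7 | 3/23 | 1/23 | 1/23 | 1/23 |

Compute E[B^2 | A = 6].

P(A = 6) = 5/23.
Σ B^2·P over the event = 0·(1/23) + 1·(3/23) + 16·(1/23) = 19/23.
E[B^2 | A = 6] = (19/23) / (5/23) = 19/5.

19/5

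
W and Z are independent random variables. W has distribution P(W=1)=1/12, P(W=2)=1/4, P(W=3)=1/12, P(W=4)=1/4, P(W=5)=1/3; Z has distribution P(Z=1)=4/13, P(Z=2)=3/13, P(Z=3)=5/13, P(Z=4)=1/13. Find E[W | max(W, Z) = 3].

P(max(W, Z) = 3) = 8/39.
Summing W·P(x,y) over outcomes with max(W, Z) = 3 gives 71/156.
E[W | max(W, Z) = 3] = (71/156) / (8/39) = 71/32.

71/32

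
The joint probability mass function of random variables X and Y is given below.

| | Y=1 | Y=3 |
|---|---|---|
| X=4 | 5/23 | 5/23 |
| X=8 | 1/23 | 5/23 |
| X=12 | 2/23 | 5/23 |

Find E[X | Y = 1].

13/2

P(Y = 1) = 8/23.
Σ X·P over the event = 4·(5/23) + 8·(1/23) + 12·(2/23) = 52/23.
E[X | Y = 1] = (52/23) / (8/23) = 13/2.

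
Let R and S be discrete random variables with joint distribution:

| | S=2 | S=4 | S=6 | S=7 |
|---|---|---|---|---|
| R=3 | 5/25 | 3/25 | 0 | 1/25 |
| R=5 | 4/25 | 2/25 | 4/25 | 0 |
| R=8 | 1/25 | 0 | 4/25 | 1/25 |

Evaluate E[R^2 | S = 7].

73/2

P(S = 7) = 2/25.
Σ R^2·P over the event = 9·(1/25) + 64·(1/25) = 73/25.
E[R^2 | S = 7] = (73/25) / (2/25) = 73/2.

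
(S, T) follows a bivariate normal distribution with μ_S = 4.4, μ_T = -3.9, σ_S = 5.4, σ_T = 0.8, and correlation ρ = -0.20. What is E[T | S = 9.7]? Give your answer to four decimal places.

For a bivariate normal, E[T | S=x] = μ_T + ρ·(σ_T/σ_S)·(x − μ_S).
E[T | S=9.7] = -3.9 + (-0.20)·(0.8/5.4)·(9.7 − (4.4)) = -3.9 + (-0.02963)·(5.3) = -4.0570.

-4.0570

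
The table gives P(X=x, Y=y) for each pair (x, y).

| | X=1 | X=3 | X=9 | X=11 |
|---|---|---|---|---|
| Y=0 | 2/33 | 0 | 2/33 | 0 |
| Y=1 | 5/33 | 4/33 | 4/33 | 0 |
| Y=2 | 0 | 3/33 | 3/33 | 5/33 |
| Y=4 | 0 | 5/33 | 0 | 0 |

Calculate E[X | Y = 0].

P(Y = 0) = 4/33.
Σ X·P over the event = 1·(2/33) + 9·(2/33) = 20/33.
E[X | Y = 0] = (20/33) / (4/33) = 5.

5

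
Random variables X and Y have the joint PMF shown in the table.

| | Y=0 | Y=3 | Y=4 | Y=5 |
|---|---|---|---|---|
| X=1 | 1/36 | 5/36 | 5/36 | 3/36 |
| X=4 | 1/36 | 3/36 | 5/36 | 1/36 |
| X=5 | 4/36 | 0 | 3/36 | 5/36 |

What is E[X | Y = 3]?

17/8

P(Y = 3) = 2/9.
Σ X·P over the event = 1·(5/36) + 4·(3/36) = 17/36.
E[X | Y = 3] = (17/36) / (2/9) = 17/8.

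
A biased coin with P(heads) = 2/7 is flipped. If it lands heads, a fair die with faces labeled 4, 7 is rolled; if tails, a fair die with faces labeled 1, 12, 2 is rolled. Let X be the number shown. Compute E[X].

36/7

E[X | heads] = (4+7)/2 = 11/2.
E[X | tails] = (1+12+2)/3 = 5.
E[X] = (2/7)·(11/2) + (5/7)·(5) = 36/7.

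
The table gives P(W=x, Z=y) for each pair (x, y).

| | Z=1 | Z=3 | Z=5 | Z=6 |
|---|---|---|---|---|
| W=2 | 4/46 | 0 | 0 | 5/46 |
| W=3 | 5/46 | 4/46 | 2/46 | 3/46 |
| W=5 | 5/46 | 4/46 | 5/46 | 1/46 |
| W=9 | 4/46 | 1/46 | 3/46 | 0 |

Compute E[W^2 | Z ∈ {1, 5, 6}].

P(Z ∈ {1, 5, 6}) = 37/46.
Summing W^2·P(W=x,Z=y) over the conditioning event gives 484/23.
E[W^2 | Z ∈ {1, 5, 6}] = (484/23) / (37/46) = 968/37.

968/37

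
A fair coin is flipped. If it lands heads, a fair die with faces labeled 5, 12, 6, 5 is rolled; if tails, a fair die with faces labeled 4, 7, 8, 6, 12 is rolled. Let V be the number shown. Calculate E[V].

E[V | heads] = (5+12+6+5)/4 = 7.
E[V | tails] = (4+7+8+6+12)/5 = 37/5.
By the law of total expectation,
E[V] = (1/2)·(7) + (1/2)·(37/5) = 36/5.

36/5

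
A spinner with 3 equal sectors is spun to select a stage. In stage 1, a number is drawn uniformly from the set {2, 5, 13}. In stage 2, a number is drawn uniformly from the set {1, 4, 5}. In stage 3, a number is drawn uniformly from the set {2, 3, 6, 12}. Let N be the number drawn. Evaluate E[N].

E[N | stage 1] = (2+5+13)/3 = 20/3.
E[N | stage 2] = (1+4+5)/3 = 10/3.
E[N | stage 3] = (2+3+6+12)/4 = 23/4.
E[N] = (1/3)·(20/3) + (1/3)·(10/3) + (1/3)·(23/4) = 21/4.

21/4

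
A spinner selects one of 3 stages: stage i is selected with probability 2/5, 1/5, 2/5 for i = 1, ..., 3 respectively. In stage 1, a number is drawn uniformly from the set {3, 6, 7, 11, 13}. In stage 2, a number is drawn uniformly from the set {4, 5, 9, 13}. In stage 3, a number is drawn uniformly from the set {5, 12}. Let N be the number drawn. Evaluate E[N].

E[N | stage 1] = (3+6+7+11+13)/5 = 8.
E[N | stage 2] = (4+5+9+13)/4 = 31/4.
E[N | stage 3] = (5+12)/2 = 17/2.
By the law of total expectation,
E[N] = (2/5)·(8) + (1/5)·(31/4) + (2/5)·(17/2) = 163/20.

163/20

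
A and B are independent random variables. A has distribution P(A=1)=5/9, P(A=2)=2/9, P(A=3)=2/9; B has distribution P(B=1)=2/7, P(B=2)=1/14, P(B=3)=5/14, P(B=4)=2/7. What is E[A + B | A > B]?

11/3

P(A > B) = 1/7.
Summing (A+B)·P(x,y) over outcomes with A > B gives 11/21.
E[A + B | A > B] = (11/21) / (1/7) = 11/3.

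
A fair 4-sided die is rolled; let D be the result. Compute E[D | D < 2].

1

Given D < 2, D is equally likely to be any of {1}.
E[D | D < 2] = (1) / 1 = 1.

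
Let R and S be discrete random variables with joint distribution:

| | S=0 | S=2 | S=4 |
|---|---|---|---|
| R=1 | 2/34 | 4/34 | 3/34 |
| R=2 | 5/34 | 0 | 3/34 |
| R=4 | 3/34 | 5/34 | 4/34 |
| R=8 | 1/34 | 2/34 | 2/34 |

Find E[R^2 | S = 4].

69/4

P(S = 4) = 6/17.
Summing R^2·P(R=x,S=y) over the conditioning event gives 207/34.
E[R^2 | S = 4] = (207/34) / (6/17) = 69/4.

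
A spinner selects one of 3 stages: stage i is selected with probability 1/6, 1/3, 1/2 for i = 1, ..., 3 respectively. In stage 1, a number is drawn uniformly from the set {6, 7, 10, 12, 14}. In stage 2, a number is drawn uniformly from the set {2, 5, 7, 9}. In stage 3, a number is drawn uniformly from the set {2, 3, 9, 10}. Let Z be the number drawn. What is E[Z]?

131/20

E[Z | stage 1] = (6+7+10+12+14)/5 = 49/5.
E[Z | stage 2] = (2+5+7+9)/4 = 23/4.
E[Z | stage 3] = (2+3+9+10)/4 = 6.
E[Z] = (1/6)·(49/5) + (1/3)·(23/4) + (1/2)·(6) = 131/20.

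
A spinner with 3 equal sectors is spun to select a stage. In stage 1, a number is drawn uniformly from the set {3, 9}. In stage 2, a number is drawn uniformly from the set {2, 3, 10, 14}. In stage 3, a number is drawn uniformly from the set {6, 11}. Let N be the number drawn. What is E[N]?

29/4

E[N | stage 1] = (3+9)/2 = 6.
E[N | stage 2] = (2+3+10+14)/4 = 29/4.
E[N | stage 3] = (6+11)/2 = 17/2.
By the law of total expectation,
E[N] = (1/3)·(6) + (1/3)·(29/4) + (1/3)·(17/2) = 29/4.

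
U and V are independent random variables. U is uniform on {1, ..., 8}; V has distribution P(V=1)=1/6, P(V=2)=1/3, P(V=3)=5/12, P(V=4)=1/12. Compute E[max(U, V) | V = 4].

P(V = 4) = 1/12.
Summing max(U,V)·P(x,y) over outcomes with V = 4 gives 7/16.
E[max(U, V) | V = 4] = (7/16) / (1/12) = 21/4.

21/4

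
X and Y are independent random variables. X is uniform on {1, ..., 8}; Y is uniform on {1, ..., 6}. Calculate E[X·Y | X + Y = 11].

Outcomes with X + Y = 11: (5,6), (6,5), (7,4), (8,3), each with probability 1/48.
E[X·Y | X + Y = 11] = (30 + 30 + 28 + 24) / 4 = 28.

28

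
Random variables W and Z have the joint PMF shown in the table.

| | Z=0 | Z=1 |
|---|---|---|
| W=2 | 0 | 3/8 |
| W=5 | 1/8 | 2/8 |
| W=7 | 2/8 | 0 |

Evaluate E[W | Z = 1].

16/5

P(Z = 1) = 5/8.
Σ W·P over the event = 2·(3/8) + 5·(2/8) = 2.
E[W | Z = 1] = (2) / (5/8) = 16/5.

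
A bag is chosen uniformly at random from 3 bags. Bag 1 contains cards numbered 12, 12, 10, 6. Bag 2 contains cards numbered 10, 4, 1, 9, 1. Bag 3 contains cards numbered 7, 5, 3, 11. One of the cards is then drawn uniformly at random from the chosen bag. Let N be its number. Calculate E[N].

E[N | bag 1] = (12+12+10+6)/4 = 10.
E[N | bag 2] = (10+4+1+9+1)/5 = 5.
E[N | bag 3] = (7+5+3+11)/4 = 13/2.
By the law of total expectation,
E[N] = (1/3)·(10) + (1/3)·(5) + (1/3)·(13/2) = 43/6.

43/6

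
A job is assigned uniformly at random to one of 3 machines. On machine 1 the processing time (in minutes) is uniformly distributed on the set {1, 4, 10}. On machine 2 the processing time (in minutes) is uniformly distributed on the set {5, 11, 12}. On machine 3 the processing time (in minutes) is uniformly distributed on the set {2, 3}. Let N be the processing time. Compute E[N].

E[N | machine 1] = (1+4+10)/3 = 5.
E[N | machine 2] = (5+11+12)/3 = 28/3.
E[N | machine 3] = (2+3)/2 = 5/2.
E[N] = (1/3)·(5) + (1/3)·(28/3) + (1/3)·(5/2) = 101/18.

101/18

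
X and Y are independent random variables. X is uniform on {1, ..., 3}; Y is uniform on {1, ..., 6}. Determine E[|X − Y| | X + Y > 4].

29/12

P(X + Y > 4) = 2/3.
Summing |X−Y|·P(x,y) over outcomes with X + Y > 4 gives 29/18.
E[|X − Y| | X + Y > 4] = (29/18) / (2/3) = 29/12.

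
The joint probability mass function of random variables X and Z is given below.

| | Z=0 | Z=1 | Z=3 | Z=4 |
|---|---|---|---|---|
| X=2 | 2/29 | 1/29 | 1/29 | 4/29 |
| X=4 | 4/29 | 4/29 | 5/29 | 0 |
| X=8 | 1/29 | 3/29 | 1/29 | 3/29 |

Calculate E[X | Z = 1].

P(Z = 1) = 8/29.
Σ X·P over the event = 2·(1/29) + 4·(4/29) + 8·(3/29) = 42/29.
E[X | Z = 1] = (42/29) / (8/29) = 21/4.

21/4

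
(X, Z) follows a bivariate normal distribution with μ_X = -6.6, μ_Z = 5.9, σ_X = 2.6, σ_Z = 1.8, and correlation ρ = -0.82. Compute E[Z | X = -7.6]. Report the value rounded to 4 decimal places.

For a bivariate normal, E[Z | X=x] = μ_Z + ρ·(σ_Z/σ_X)·(x − μ_X).
E[Z | X=-7.6] = 5.9 + (-0.82)·(1.8/2.6)·(-7.6 − (-6.6)) = 5.9 + (-0.56769)·(-1) = 6.4677.

6.4677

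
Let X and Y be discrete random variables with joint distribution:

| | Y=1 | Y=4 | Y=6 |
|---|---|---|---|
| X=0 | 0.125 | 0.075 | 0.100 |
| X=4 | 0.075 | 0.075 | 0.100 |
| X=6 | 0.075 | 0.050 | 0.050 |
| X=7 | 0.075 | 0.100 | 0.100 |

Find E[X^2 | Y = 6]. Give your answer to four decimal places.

P(Y = 6) = 0.350.
Σ X^2·P over the event = 0·(0.100) + 16·(0.100) + 36·(0.050) + 49·(0.100) = 8.300.
E[X^2 | Y = 6] = (8.300) / (0.350) = 23.7143.

23.7143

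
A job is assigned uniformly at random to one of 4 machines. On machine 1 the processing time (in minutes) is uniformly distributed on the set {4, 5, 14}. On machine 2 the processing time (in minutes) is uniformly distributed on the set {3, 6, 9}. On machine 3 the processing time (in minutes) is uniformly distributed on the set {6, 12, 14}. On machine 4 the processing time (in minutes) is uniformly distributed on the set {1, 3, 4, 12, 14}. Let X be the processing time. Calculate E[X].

E[X | machine 1] = (4+5+14)/3 = 23/3.
E[X | machine 2] = (3+6+9)/3 = 6.
E[X | machine 3] = (6+12+14)/3 = 32/3.
E[X | machine 4] = (1+3+4+12+14)/5 = 34/5.
E[X] = (1/4)·(23/3) + (1/4)·(6) + (1/4)·(32/3) + (1/4)·(34/5) = 467/60.

467/60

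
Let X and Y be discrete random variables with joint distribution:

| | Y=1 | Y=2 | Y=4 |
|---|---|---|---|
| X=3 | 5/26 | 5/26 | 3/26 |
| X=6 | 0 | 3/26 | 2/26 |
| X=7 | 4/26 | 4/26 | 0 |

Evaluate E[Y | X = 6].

P(X = 6) = 5/26.
Summing Y·P(X=x,Y=y) over the conditioning event gives 7/13.
E[Y | X = 6] = (7/13) / (5/26) = 14/5.

14/5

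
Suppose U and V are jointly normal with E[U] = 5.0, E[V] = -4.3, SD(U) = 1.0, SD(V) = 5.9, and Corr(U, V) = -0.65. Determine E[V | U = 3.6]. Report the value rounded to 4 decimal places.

E[V | U=x] = μ_V + ρ(σ_V/σ_U)(x − μ_U) for jointly normal variables.
E[V | U=3.6] = -4.3 + (-0.65)·(5.9/1.0)·(3.6 − (5.0)) = -4.3 + (-3.835)·(-1.4) = 1.0690.

1.0690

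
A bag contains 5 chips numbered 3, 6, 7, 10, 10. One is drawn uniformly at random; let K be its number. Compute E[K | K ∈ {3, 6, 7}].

P(K ∈ {3, 6, 7}) = 3/5.
Σ over the event: 3·1/5 + 6·1/5 + 7·1/5 = 16/5.
E[K | K ∈ {3, 6, 7}] = (16/5) / (3/5) = 16/3.

16/3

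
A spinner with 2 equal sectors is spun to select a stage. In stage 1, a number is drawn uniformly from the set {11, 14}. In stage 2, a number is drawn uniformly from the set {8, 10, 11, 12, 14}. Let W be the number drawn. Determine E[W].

E[W | stage 1] = (11+14)/2 = 25/2.
E[W | stage 2] = (8+10+11+12+14)/5 = 11.
E[W] = (1/2)·(25/2) + (1/2)·(11) = 47/4.

47/4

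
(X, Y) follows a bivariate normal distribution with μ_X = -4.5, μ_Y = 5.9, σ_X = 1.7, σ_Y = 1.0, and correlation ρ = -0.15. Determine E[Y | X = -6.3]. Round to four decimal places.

The regression of Y on X has slope ρ·σ_Y/σ_X and passes through (μ_X, μ_Y).
E[Y | X=-6.3] = 5.9 + (-0.15)·(1.0/1.7)·(-6.3 − (-4.5)) = 5.9 + (-0.088235)·(-1.8) = 6.0588.

6.0588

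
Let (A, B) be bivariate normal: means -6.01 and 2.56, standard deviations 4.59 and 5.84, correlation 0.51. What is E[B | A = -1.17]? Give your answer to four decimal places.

The regression of B on A has slope ρ·σ_B/σ_A and passes through (μ_A, μ_B).
E[B | A=-1.17] = 2.56 + (0.51)·(5.84/4.59)·(-1.17 − (-6.01)) = 2.56 + (0.64889)·(4.84) = 5.7006.

5.7006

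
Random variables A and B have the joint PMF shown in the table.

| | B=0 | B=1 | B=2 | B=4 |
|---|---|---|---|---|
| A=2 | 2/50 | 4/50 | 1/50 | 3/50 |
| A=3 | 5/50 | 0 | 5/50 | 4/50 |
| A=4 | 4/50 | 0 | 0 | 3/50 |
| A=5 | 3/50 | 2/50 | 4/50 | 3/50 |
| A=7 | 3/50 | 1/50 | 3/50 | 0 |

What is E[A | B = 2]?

P(B = 2) = 13/50.
Σ A·P over the event = 2·(1/50) + 3·(5/50) + 5·(4/50) + 7·(3/50) = 29/25.
E[A | B = 2] = (29/25) / (13/50) = 58/13.

58/13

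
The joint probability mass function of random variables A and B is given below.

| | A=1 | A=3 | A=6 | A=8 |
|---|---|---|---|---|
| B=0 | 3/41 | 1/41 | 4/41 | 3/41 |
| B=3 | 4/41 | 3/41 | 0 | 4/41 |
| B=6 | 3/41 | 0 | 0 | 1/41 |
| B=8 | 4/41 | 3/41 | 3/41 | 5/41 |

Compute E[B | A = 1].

P(A = 1) = 14/41.
Σ B·P over the event = 0·(3/41) + 3·(4/41) + 6·(3/41) + 8·(4/41) = 62/41.
E[B | A = 1] = (62/41) / (14/41) = 31/7.

31/7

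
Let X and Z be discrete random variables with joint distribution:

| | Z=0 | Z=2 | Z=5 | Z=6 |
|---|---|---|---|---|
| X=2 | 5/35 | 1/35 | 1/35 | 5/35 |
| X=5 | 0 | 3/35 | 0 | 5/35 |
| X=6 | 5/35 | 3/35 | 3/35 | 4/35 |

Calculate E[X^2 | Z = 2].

187/7

P(Z = 2) = 1/5.
Σ X^2·P over the event = 4·(1/35) + 25·(3/35) + 36·(3/35) = 187/35.
E[X^2 | Z = 2] = (187/35) / (1/5) = 187/7.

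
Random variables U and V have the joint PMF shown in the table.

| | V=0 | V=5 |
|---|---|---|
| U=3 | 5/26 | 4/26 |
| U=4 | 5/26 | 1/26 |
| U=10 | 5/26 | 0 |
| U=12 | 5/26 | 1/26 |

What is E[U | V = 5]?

P(V = 5) = 3/13.
Summing U·P(U=x,V=y) over the conditioning event gives 14/13.
E[U | V = 5] = (14/13) / (3/13) = 14/3.

14/3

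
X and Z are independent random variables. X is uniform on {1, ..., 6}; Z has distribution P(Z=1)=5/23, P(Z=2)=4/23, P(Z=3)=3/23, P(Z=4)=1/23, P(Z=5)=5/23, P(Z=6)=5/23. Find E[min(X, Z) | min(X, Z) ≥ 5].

21/4

P(min(X, Z) ≥ 5) = 10/69.
Summing min(X,Z)·P(x,y) over outcomes with min(X, Z) ≥ 5 gives 35/46.
E[min(X, Z) | min(X, Z) ≥ 5] = (35/46) / (10/69) = 21/4.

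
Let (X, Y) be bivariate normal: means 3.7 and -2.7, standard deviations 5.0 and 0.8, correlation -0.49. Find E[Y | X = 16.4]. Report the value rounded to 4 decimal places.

The regression of Y on X has slope ρ·σ_Y/σ_X and passes through (μ_X, μ_Y).
E[Y | X=16.4] = -2.7 + (-0.49)·(0.8/5.0)·(16.4 − (3.7)) = -2.7 + (-0.0784)·(12.7) = -3.6957.

-3.6957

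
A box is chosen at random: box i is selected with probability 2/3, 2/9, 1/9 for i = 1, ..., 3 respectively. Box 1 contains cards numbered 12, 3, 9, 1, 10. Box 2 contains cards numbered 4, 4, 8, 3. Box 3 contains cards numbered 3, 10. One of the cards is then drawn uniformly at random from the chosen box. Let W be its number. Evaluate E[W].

E[W | box 1] = (12+3+9+1+10)/5 = 7.
E[W | box 2] = (4+4+8+3)/4 = 19/4.
E[W | box 3] = (3+10)/2 = 13/2.
By the law of total expectation,
E[W] = (2/3)·(7) + (2/9)·(19/4) + (1/9)·(13/2) = 58/9.

58/9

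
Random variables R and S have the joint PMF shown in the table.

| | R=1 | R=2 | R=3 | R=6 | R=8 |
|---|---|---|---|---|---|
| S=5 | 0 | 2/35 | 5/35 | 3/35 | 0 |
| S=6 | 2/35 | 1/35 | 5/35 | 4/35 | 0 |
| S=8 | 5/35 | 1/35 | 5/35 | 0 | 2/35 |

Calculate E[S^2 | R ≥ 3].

81/2

P(R ≥ 3) = 24/35.
Σ S^2·P over the event = 25·(5/35) + 36·(5/35) + 64·(5/35) + 25·(3/35) + 36·(4/35) + 64·(2/35) = 972/35.
E[S^2 | R ≥ 3] = (972/35) / (24/35) = 81/2.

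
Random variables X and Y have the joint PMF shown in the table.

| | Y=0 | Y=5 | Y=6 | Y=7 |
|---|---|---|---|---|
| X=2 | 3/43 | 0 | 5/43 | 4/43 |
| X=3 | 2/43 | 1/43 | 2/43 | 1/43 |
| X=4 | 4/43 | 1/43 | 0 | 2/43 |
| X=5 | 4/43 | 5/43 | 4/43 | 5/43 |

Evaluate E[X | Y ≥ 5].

P(Y ≥ 5) = 30/43.
Summing X·P(X=x,Y=y) over the conditioning event gives 112/43.
E[X | Y ≥ 5] = (112/43) / (30/43) = 56/15.

56/15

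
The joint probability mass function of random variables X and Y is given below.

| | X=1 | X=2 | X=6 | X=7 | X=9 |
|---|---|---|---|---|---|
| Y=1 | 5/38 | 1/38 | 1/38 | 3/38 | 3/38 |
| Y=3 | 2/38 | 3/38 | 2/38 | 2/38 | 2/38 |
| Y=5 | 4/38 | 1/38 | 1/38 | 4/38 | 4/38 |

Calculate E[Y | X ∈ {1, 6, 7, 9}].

P(X ∈ {1, 6, 7, 9}) = 33/38.
Summing Y·P(X=x,Y=y) over the conditioning event gives 101/38.
E[Y | X ∈ {1, 6, 7, 9}] = (101/38) / (33/38) = 101/33.

101/33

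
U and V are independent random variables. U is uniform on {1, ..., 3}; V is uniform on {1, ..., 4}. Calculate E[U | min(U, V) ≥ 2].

Outcomes with min(U, V) ≥ 2: (2,2), (2,3), (2,4), (3,2), (3,3), (3,4), each with probability 1/12.
E[U | min(U, V) ≥ 2] = (2 + 2 + 2 + 3 + 3 + 3) / 6 = 5/2.

5/2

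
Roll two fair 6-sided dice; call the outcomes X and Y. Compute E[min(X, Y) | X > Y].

7/3

P(X > Y) = 5/12.
Summing min(X,Y)·P(x,y) over outcomes with X > Y gives 35/36.
E[min(X, Y) | X > Y] = (35/36) / (5/12) = 7/3.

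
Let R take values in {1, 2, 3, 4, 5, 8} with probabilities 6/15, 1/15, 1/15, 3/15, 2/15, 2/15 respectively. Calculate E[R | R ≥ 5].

P(R ≥ 5) = 4/15.
Σ over the event: 5·2/15 + 8·2/15 = 26/15.
E[R | R ≥ 5] = (26/15) / (4/15) = 13/2.

13/2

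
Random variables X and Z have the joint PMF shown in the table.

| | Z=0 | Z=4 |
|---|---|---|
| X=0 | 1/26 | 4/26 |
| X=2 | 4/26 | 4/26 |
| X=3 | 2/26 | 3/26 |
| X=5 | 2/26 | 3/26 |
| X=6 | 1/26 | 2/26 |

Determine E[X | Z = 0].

3

P(Z = 0) = 5/13.
Summing X·P(X=x,Z=y) over the conditioning event gives 15/13.
E[X | Z = 0] = (15/13) / (5/13) = 3.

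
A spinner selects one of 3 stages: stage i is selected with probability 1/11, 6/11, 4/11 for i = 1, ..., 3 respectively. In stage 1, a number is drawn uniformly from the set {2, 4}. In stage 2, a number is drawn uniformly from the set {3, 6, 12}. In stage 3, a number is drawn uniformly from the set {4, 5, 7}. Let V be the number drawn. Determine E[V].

199/33

E[V | stage 1] = (2+4)/2 = 3.
E[V | stage 2] = (3+6+12)/3 = 7.
E[V | stage 3] = (4+5+7)/3 = 16/3.
E[V] = (1/11)·(3) + (6/11)·(7) + (4/11)·(16/3) = 199/33.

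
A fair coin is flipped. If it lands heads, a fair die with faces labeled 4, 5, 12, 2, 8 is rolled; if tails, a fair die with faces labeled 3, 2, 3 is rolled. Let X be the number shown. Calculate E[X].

133/30

E[X | heads] = (4+5+12+2+8)/5 = 31/5.
E[X | tails] = (3+2+3)/3 = 8/3.
By the law of total expectation,
E[X] = (1/2)·(31/5) + (1/2)·(8/3) = 133/30.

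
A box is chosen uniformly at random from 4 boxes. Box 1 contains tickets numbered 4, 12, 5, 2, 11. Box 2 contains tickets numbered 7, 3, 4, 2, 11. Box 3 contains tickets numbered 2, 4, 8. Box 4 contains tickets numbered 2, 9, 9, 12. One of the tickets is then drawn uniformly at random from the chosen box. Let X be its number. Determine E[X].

373/60

E[X | box 1] = (4+12+5+2+11)/5 = 34/5.
E[X | box 2] = (7+3+4+2+11)/5 = 27/5.
E[X | box 3] = (2+4+8)/3 = 14/3.
E[X | box 4] = (2+9+9+12)/4 = 8.
By the law of total expectation,
E[X] = (1/4)·(34/5) + (1/4)·(27/5) + (1/4)·(14/3) + (1/4)·(8) = 373/60.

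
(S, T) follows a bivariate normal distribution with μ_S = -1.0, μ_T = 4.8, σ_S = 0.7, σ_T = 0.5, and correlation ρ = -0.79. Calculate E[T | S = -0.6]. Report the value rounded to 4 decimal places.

E[T | S=x] = μ_T + ρ(σ_T/σ_S)(x − μ_S) for jointly normal variables.
E[T | S=-0.6] = 4.8 + (-0.79)·(0.5/0.7)·(-0.6 − (-1.0)) = 4.8 + (-0.56429)·(0.4) = 4.5743.

4.5743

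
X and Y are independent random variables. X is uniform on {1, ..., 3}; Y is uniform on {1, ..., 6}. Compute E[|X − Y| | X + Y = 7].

Outcomes with X + Y = 7: (1,6), (2,5), (3,4), each with probability 1/18.
E[|X − Y| | X + Y = 7] = (5 + 3 + 1) / 3 = 3.

3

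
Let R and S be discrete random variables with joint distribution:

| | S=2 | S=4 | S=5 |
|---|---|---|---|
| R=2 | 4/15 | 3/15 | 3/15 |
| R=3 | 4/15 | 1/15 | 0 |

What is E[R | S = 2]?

P(S = 2) = 8/15.
Σ R·P over the event = 2·(4/15) + 3·(4/15) = 4/3.
E[R | S = 2] = (4/3) / (8/15) = 5/2.

5/2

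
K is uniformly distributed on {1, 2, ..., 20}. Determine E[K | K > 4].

25/2

P(K > 4) = 4/5.
E[K | K > 4] = (10) / (4/5) = 25/2.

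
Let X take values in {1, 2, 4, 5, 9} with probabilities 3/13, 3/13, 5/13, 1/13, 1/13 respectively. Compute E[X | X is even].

P(X is even) = 8/13.
Σ over the event: 2·3/13 + 4·5/13 = 2.
E[X | X is even] = (2) / (8/13) = 13/4.

13/4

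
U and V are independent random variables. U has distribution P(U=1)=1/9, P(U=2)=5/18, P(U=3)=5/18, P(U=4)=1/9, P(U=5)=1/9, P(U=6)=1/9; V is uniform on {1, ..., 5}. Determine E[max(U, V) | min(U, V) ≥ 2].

267/64

P(min(U, V) ≥ 2) = 32/45.
Summing max(U,V)·P(x,y) over outcomes with min(U, V) ≥ 2 gives 89/30.
E[max(U, V) | min(U, V) ≥ 2] = (89/30) / (32/45) = 267/64.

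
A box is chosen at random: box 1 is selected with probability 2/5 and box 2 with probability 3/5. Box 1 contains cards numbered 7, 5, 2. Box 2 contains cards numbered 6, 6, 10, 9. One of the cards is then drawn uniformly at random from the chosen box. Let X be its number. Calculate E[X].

391/60

E[X | box 1] = (7+5+2)/3 = 14/3.
E[X | box 2] = (6+6+10+9)/4 = 31/4.
E[X] = (2/5)·(14/3) + (3/5)·(31/4) = 391/60.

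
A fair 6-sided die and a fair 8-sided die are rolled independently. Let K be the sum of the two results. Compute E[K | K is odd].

P(K is odd) = 1/2.
Σ over the event: 3·1/24 + 5·1/12 + 7·1/8 + 9·1/8 + 11·1/12 + 13·1/24 = 4.
E[K | K is odd] = (4) / (1/2) = 8.

8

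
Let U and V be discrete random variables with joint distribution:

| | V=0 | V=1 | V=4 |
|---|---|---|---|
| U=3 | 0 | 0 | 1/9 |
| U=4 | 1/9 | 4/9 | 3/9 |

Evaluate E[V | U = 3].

P(U = 3) = 1/9.
Σ V·P over the event = 4·(1/9) = 4/9.
E[V | U = 3] = (4/9) / (1/9) = 4.

4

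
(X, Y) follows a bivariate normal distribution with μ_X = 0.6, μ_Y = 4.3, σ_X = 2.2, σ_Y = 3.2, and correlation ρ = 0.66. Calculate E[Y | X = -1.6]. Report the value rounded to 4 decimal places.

2.1880

E[Y | X=x] = μ_Y + ρ(σ_Y/σ_X)(x − μ_X) for jointly normal variables.
E[Y | X=-1.6] = 4.3 + (0.66)·(3.2/2.2)·(-1.6 − (0.6)) = 4.3 + (0.96)·(-2.2) = 2.1880.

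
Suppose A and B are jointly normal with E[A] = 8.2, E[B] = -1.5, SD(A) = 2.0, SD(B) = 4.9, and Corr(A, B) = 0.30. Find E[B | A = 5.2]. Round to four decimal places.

E[B | A=x] = μ_B + ρ(σ_B/σ_A)(x − μ_A) for jointly normal variables.
E[B | A=5.2] = -1.5 + (0.30)·(4.9/2.0)·(5.2 − (8.2)) = -1.5 + (0.735)·(-3) = -3.7050.

-3.7050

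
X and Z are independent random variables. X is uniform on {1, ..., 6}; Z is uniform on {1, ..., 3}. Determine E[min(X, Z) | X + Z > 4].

P(X + Z > 4) = 2/3.
Summing min(X,Z)·P(x,y) over outcomes with X + Z > 4 gives 25/18.
E[min(X, Z) | X + Z > 4] = (25/18) / (2/3) = 25/12.

25/12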